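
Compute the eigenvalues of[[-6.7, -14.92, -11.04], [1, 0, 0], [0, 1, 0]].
Eigenvalues solve det(λI - A) = 0.
Characteristic polynomial: λ^3 + 6.7*λ^2 + 14.92*λ + 11.04 = 0.
Factor: (λ + 2.4)(λ + 2.3)(λ + 2) = 0.
Roots: -2, -2.3, -2.4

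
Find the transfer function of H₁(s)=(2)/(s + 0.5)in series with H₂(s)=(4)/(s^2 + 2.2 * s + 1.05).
Series: H = H₁ · H₂ = (n₁·n₂)/(d₁·d₂).
Num: n₁·n₂ = 8. Den: d₁·d₂ = s^3 + 2.7*s^2 + 2.15*s + 0.525.
H(s) = (8)/(s^3 + 2.7*s^2 + 2.15*s + 0.525)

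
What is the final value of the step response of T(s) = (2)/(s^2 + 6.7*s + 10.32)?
FVT: lim_{t→∞} y(t) = lim_{s→0} s*Y(s) where Y(s) = T(s)/s.
= lim_{s→0} T(s) = T(0) = num(0)/den(0) = 2/10.32 = 0.1938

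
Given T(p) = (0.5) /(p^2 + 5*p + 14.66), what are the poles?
Set denominator = 0: p^2 + 5*p + 14.66 = 0 → Poles: -2.5 + 2.9j, -2.5 - 2.9j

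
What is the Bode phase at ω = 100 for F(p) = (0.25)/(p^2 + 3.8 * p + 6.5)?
Substitute p = j*100: F(j100) = -2.49801e-05 - 9.49863e-07j.
∠F(j100) = atan2(Im, Re) = atan2(-9.49863e-07, -2.49801e-05) = -177.82°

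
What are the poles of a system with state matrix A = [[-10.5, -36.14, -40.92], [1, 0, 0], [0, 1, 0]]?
Eigenvalues solve det(λI - A) = 0.
Characteristic polynomial: λ^3 + 10.5*λ^2 + 36.14*λ + 40.92 = 0.
Factor: (λ + 3)(λ + 3.1)(λ + 4.4) = 0.
Roots: -3, -3.1, -4.4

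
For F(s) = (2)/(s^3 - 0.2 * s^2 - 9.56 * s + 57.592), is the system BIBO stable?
Denominator: s^3 - 0.2*s^2 - 9.56*s + 57.592 = (s + 4.6)(s^2 - 4.8*s + 12.52). Poles: -4.6, 2.4 + 2.6j, 2.4 - 2.6j. All Re(p)<0: No (unstable)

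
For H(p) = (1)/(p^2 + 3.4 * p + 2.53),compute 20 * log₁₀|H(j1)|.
Substitute p = j*1: H(j1) = 0.110065 - 0.244588j.
|H(j1)| = sqrt(Re² + Im²) = 0.2682.
20*log₁₀(0.2682) = -11.43 dB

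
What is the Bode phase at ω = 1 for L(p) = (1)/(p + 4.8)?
Substitute p = j*1: L(j1) = 0.199667 - 0.0415973j.
∠L(j1) = atan2(Im, Re) = atan2(-0.0415973, 0.199667) = -11.77°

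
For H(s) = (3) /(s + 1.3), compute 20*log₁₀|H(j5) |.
Substitute s = j*5: H(j5) = 0.146122 - 0.562008j.
|H(j5)| = sqrt(Re² + Im²) = 0.5807.
20*log₁₀(0.5807) = -4.72 dB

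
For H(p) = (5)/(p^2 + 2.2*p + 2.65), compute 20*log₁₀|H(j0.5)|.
Substitute p = j*0.5: H(j0.5) = 1.72166 - 0.789096j.
|H(j0.5)| = sqrt(Re² + Im²) = 1.894.
20*log₁₀(1.894) = 5.55 dB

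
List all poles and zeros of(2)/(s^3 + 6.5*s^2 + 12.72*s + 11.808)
Set denominator = 0: s^3 + 6.5*s^2 + 12.72*s + 11.808 = (s + 4.1)(s^2 + 2.4*s + 2.88) = 0 → Poles: -1.2 + 1.2j, -1.2 - 1.2j, -4.1
Numerator is a nonzero constant (2) → Zeros: none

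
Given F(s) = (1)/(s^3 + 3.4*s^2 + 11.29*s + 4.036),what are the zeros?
Numerator is a nonzero constant (1) → Zeros: none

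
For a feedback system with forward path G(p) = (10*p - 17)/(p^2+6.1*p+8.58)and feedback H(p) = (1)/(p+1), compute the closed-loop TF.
Closed-loop T = G/(1+GH).
Numerator: G_num * H_den = 10*p^2 - 7*p - 17.
Denominator: G_den * H_den + G_num * H_num = (p^3 + 7.1*p^2 + 14.68*p + 8.58) + (10*p - 17) = p^3 + 7.1*p^2 + 24.68*p - 8.42.
T(p) = (10*p^2 - 7*p - 17)/(p^3 + 7.1*p^2 + 24.68*p - 8.42)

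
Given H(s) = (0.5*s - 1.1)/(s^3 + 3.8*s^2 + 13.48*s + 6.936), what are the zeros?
Set numerator = 0: 0.5*s - 1.1 = 0 → Zeros: 2.2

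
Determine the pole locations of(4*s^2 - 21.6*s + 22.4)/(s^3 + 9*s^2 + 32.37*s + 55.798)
Set denominator = 0: s^3 + 9*s^2 + 32.37*s + 55.798 = (s + 4.6)(s^2 + 4.4*s + 12.13) = 0 → Poles: -2.2 + 2.7j, -2.2 - 2.7j, -4.6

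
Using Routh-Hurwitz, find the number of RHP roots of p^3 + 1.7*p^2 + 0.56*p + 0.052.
Routh array:
p^3: [1, 0.56]; p^2: [1.7, 0.052]; p^1: [0.529412]; p^0: [0.052]
First column: [1, 1.7, 0.529412, 0.052]. Sign changes = RHP roots = 0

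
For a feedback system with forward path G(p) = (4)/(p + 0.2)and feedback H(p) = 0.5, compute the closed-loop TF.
Closed-loop T = G/(1+GH).
Numerator: G_num * H_den = 4.
Denominator: G_den * H_den + G_num * H_num = (p + 0.2) + (2) = p + 2.2.
T(p) = (4)/(p + 2.2)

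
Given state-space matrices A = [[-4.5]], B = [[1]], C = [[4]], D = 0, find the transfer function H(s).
H(s) = C(sI - A)⁻¹B + D.
Characteristic polynomial det(sI - A) = s + 4.5.
Numerator from C·adj(sI-A)·B + D·det(sI-A) = 4.
H(s) = (4)/(s + 4.5)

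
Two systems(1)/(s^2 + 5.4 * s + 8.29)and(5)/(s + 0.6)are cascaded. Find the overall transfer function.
Series: H = H₁ · H₂ = (n₁·n₂)/(d₁·d₂).
Num: n₁·n₂ = 5. Den: d₁·d₂ = s^3 + 6*s^2 + 11.53*s + 4.974.
H(s) = (5)/(s^3 + 6*s^2 + 11.53*s + 4.974)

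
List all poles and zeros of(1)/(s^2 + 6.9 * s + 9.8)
Set denominator = 0: s^2 + 6.9*s + 9.8 = (s + 4.9)(s + 2) = 0 → Poles: -2, -4.9
Numerator is a nonzero constant (1) → Zeros: none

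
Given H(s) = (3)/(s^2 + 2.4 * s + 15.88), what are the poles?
Set denominator = 0: s^2 + 2.4*s + 15.88 = 0 → Poles: -1.2 + 3.8j, -1.2 - 3.8j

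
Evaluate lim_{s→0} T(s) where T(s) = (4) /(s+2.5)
DC gain = T(0) = num(0)/den(0) = 4/2.5 = 1.6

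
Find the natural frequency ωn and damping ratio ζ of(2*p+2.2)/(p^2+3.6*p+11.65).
Underdamped: complex pole -1.8 + 2.9j. ωn = |pole| = 3.413, ζ = -Re(pole)/ωn = 0.5274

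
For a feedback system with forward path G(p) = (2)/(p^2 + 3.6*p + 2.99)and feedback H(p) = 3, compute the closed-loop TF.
Closed-loop T = G/(1+GH).
Numerator: G_num * H_den = 2.
Denominator: G_den * H_den + G_num * H_num = (p^2 + 3.6*p + 2.99) + (6) = p^2 + 3.6*p + 8.99.
T(p) = (2)/(p^2 + 3.6*p + 8.99)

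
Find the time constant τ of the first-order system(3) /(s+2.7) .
First-order system: τ = -1/pole. Pole = -2.7. τ = -1/(-2.7) = 0.3704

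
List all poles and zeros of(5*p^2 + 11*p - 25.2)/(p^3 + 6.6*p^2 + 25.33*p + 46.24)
Set denominator = 0: p^3 + 6.6*p^2 + 25.33*p + 46.24 = (p + 3.2)(p^2 + 3.4*p + 14.45) = 0 → Poles: -1.7 + 3.4j, -1.7 - 3.4j, -3.2
Set numerator = 0: 5*p^2 + 11*p - 25.2 = 5*(p - 1.4)(p + 3.6) = 0 → Zeros: -3.6, 1.4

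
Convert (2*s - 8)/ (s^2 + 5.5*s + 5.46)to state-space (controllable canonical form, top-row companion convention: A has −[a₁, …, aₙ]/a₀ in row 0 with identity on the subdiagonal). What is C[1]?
Reachable canonical form: C = numerator coefficients (right-aligned, zero-padded to length n).
num = 2*s - 8, C = [[2, -8]].
C[1] = -8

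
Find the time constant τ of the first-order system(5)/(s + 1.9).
First-order system: τ = -1/pole. Pole = -1.9. τ = -1/(-1.9) = 0.5263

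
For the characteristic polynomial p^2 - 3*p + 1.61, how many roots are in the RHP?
p^2 - 3*p + 1.61 = (p - 2.3)(p - 0.7). Poles: 0.7, 2.3. RHP poles (Re>0): 2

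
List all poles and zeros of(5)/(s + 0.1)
Set denominator = 0: s + 0.1 = 0 → Poles: -0.1
Numerator is a nonzero constant (5) → Zeros: none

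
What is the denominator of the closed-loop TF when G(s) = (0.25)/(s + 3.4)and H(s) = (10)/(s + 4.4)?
Characteristic poly = G_den * H_den + G_num * H_num = (s^2 + 7.8*s + 14.96) + (2.5) = s^2 + 7.8*s + 17.46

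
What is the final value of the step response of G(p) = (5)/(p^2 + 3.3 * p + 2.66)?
FVT: lim_{t→∞} y(t) = lim_{p→0} p*Y(p) where Y(p) = G(p)/p.
= lim_{p→0} G(p) = G(0) = num(0)/den(0) = 5/2.66 = 1.88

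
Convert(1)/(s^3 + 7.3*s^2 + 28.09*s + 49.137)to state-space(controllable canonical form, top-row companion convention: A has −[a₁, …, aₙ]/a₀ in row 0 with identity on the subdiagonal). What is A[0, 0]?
Reachable canonical form for den = s^3 + 7.3*s^2 + 28.09*s + 49.137: top row of A = -[a₁,a₂,...,aₙ]/a₀, ones on the subdiagonal, zeros elsewhere.
A = [[-7.3, -28.09, -49.137], [1, 0, 0], [0, 1, 0]].
A[0,0] = -7.3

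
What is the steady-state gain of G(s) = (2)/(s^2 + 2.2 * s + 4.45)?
DC gain = G(0) = num(0)/den(0) = 2/4.45 = 0.4494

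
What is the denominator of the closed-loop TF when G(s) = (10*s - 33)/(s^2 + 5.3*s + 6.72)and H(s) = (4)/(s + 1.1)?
Characteristic poly = G_den * H_den + G_num * H_num = (s^3 + 6.4*s^2 + 12.55*s + 7.392) + (40*s - 132) = s^3 + 6.4*s^2 + 52.55*s - 124.608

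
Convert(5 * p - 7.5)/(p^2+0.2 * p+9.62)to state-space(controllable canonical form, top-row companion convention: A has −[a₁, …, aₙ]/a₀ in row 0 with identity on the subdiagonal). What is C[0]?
Reachable canonical form: C = numerator coefficients (right-aligned, zero-padded to length n).
num = 5*p - 7.5, C = [[5, -7.5]].
C[0] = 5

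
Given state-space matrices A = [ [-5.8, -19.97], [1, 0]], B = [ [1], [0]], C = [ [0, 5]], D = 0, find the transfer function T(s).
T(s) = C(sI - A)⁻¹B + D.
Characteristic polynomial det(sI - A) = s^2 + 5.8*s + 19.97.
Numerator from C·adj(sI-A)·B + D·det(sI-A) = 5.
T(s) = (5)/(s^2 + 5.8*s + 19.97)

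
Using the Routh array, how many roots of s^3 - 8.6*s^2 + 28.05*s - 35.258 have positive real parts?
Routh array:
s^3: [1, 28.05]; s^2: [-8.6, -35.258]; s^1: [23.9502]; s^0: [-35.258]
First column: [1, -8.6, 23.9502, -35.258]. Sign changes = RHP roots = 3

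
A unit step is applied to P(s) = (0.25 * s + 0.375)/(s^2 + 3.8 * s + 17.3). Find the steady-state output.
FVT: lim_{t→∞} y(t) = lim_{s→0} s*Y(s) where Y(s) = P(s)/s.
= lim_{s→0} P(s) = P(0) = num(0)/den(0) = 0.375/17.3 = 0.02168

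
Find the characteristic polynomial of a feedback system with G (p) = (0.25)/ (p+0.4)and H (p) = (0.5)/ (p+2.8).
Characteristic poly = G_den * H_den + G_num * H_num = (p^2 + 3.2*p + 1.12) + (0.125) = p^2 + 3.2*p + 1.245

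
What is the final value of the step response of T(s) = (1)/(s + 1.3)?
FVT: lim_{t→∞} y(t) = lim_{s→0} s*Y(s) where Y(s) = T(s)/s.
= lim_{s→0} T(s) = T(0) = num(0)/den(0) = 1/1.3 = 0.7692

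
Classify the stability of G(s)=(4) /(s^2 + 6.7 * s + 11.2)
Denominator: s^2 + 6.7*s + 11.2 = (s + 3.2)(s + 3.5). Poles: -3.2, -3.5. Stable (all poles in LHP)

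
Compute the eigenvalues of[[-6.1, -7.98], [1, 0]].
Eigenvalues solve det(λI - A) = 0.
Characteristic polynomial: λ^2 + 6.1*λ + 7.98 = 0.
Factor: (λ + 1.9)(λ + 4.2) = 0.
Roots: -1.9, -4.2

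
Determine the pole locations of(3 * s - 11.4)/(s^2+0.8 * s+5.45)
Set denominator = 0: s^2 + 0.8*s + 5.45 = 0 → Poles: -0.4 + 2.3j, -0.4 - 2.3j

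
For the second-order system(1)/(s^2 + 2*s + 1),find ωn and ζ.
Standard form: ωn²/(s²+2ζωn·s+ωn²).
const=1=ωn² → ωn=1, s coeff=2=2ζωn → ζ=1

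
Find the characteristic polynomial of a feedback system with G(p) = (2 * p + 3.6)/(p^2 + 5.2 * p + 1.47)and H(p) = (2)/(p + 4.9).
Characteristic poly = G_den * H_den + G_num * H_num = (p^3 + 10.1*p^2 + 26.95*p + 7.203) + (4*p + 7.2) = p^3 + 10.1*p^2 + 30.95*p + 14.403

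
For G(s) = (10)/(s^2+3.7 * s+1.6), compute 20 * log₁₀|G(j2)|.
Substitute s = j*2: G(j2) = -0.396563 - 1.22274j.
|G(j2)| = sqrt(Re² + Im²) = 1.285.
20*log₁₀(1.285) = 2.18 dB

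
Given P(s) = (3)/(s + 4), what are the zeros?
Numerator is a nonzero constant (3) → Zeros: none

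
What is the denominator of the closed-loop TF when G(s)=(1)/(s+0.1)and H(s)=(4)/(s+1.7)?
Characteristic poly = G_den * H_den + G_num * H_num = (s^2 + 1.8*s + 0.17) + (4) = s^2 + 1.8*s + 4.17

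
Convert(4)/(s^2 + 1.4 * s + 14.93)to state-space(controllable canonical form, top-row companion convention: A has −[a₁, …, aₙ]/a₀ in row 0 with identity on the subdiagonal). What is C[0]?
Reachable canonical form: C = numerator coefficients (right-aligned, zero-padded to length n).
num = 4, C = [[0, 4]].
C[0] = 0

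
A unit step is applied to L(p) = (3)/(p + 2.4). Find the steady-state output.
FVT: lim_{t→∞} y(t) = lim_{p→0} p*Y(p) where Y(p) = L(p)/p.
= lim_{p→0} L(p) = L(0) = num(0)/den(0) = 3/2.4 = 1.25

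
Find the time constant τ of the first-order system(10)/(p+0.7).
First-order system: τ = -1/pole. Pole = -0.7. τ = -1/(-0.7) = 1.429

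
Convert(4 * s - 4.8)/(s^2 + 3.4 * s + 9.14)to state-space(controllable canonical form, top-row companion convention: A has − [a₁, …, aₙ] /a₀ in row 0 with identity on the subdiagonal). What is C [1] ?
Reachable canonical form: C = numerator coefficients (right-aligned, zero-padded to length n).
num = 4*s - 4.8, C = [[4, -4.8]].
C[1] = -4.8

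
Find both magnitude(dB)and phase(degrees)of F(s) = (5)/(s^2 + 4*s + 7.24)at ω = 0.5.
Substitute s = j*0.5: F(j0.5) = 0.661179 - 0.189179j.
|F| = 20*log₁₀(sqrt(Re²+Im²)) = -3.25 dB.
∠F = atan2(Im, Re) = -15.97°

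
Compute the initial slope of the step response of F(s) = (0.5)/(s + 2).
IVT: y'(0⁺) = lim_{s→∞} s²·Y(s) = lim_{s→∞} s·F(s).
deg(num) = 0, deg(den) = 1, relative degree = 1, so s·F(s) → (leading num)/(leading den) = 0.5/1 = 0.5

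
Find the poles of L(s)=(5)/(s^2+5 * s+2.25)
Set denominator = 0: s^2 + 5*s + 2.25 = (s + 4.5)(s + 0.5) = 0 → Poles: -0.5, -4.5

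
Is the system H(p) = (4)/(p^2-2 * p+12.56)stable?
Denominator: p^2 - 2*p + 12.56. Poles: 1 + 3.4j, 1 - 3.4j. All Re(p)<0: No (unstable)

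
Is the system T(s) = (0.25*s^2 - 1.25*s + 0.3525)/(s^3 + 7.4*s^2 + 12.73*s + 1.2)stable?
Denominator: s^3 + 7.4*s^2 + 12.73*s + 1.2 = (s + 2.5)(s + 0.1)(s + 4.8). Poles: -0.1, -2.5, -4.8. All Re(p)<0: Yes (stable)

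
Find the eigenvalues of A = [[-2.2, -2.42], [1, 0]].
Eigenvalues solve det(λI - A) = 0.
Characteristic polynomial: λ^2 + 2.2*λ + 2.42 = 0.
Roots: -1.1 + 1.1j, -1.1 - 1.1j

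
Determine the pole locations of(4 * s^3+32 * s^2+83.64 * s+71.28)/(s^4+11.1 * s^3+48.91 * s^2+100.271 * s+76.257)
Set denominator = 0: s^4 + 11.1*s^3 + 48.91*s^2 + 100.271*s + 76.257 = (s + 3.7)(s + 1.8)(s^2 + 5.6*s + 11.45) = 0 → Poles: -1.8, -2.8 + 1.9j, -2.8 - 1.9j, -3.7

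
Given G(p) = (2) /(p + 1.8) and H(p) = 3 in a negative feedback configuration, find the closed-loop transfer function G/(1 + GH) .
Closed-loop T = G/(1+GH).
Numerator: G_num * H_den = 2.
Denominator: G_den * H_den + G_num * H_num = (p + 1.8) + (6) = p + 7.8.
T(p) = (2)/(p + 7.8)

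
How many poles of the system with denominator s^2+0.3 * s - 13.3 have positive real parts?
s^2 + 0.3*s - 13.3 = (s - 3.5)(s + 3.8). Poles: -3.8, 3.5. RHP poles (Re>0): 1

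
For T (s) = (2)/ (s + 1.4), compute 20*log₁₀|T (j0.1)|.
Substitute s = j*0.1: T(j0.1) = 1.42132 - 0.101523j.
|T(j0.1)| = sqrt(Re² + Im²) = 1.425.
20*log₁₀(1.425) = 3.08 dB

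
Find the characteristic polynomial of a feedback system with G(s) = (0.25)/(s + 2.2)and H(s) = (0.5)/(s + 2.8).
Characteristic poly = G_den * H_den + G_num * H_num = (s^2 + 5*s + 6.16) + (0.125) = s^2 + 5*s + 6.285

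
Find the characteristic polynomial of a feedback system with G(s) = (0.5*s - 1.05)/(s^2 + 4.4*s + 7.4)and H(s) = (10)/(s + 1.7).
Characteristic poly = G_den * H_den + G_num * H_num = (s^3 + 6.1*s^2 + 14.88*s + 12.58) + (5*s - 10.5) = s^3 + 6.1*s^2 + 19.88*s + 2.08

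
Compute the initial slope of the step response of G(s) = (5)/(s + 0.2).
IVT: y'(0⁺) = lim_{s→∞} s²·Y(s) = lim_{s→∞} s·G(s).
deg(num) = 0, deg(den) = 1, relative degree = 1, so s·G(s) → (leading num)/(leading den) = 5/1 = 5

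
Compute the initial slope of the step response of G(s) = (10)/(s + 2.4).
IVT: y'(0⁺) = lim_{s→∞} s²·Y(s) = lim_{s→∞} s·G(s).
deg(num) = 0, deg(den) = 1, relative degree = 1, so s·G(s) → (leading num)/(leading den) = 10/1 = 10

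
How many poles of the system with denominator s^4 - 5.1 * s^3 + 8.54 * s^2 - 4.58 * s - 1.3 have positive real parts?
s^4 - 5.1*s^3 + 8.54*s^2 - 4.58*s - 1.3 = (s + 0.2)(s - 2.5)(s^2 - 2.8*s + 2.6). Poles: -0.2, 1.4 + 0.8j, 1.4 - 0.8j, 2.5. RHP poles (Re>0): 3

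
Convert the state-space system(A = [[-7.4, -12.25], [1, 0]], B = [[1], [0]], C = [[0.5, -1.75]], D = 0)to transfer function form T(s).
T(s) = C(sI - A)⁻¹B + D.
Characteristic polynomial det(sI - A) = s^2 + 7.4*s + 12.25.
Numerator from C·adj(sI-A)·B + D·det(sI-A) = 0.5*s - 1.75.
T(s) = (0.5*s - 1.75)/(s^2 + 7.4*s + 12.25)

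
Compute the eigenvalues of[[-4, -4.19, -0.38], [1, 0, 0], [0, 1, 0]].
Eigenvalues solve det(λI - A) = 0.
Characteristic polynomial: λ^3 + 4*λ^2 + 4.19*λ + 0.38 = 0.
Factor: (λ + 0.1)(λ + 2)(λ + 1.9) = 0.
Roots: -0.1, -1.9, -2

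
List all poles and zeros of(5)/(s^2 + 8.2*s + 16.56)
Set denominator = 0: s^2 + 8.2*s + 16.56 = (s + 3.6)(s + 4.6) = 0 → Poles: -3.6, -4.6
Numerator is a nonzero constant (5) → Zeros: none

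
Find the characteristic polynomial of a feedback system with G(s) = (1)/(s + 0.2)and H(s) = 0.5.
Characteristic poly = G_den * H_den + G_num * H_num = (s + 0.2) + (0.5) = s + 0.7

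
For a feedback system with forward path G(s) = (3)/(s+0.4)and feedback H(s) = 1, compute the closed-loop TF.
Closed-loop T = G/(1+GH).
Numerator: G_num * H_den = 3.
Denominator: G_den * H_den + G_num * H_num = (s + 0.4) + (3) = s + 3.4.
T(s) = (3)/(s + 3.4)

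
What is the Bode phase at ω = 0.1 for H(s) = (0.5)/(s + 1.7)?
Substitute s = j*0.1: H(j0.1) = 0.293103 - 0.0172414j.
∠H(j0.1) = atan2(Im, Re) = atan2(-0.0172414, 0.293103) = -3.37°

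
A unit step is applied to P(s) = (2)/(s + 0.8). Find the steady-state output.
FVT: lim_{t→∞} y(t) = lim_{s→0} s*Y(s) where Y(s) = P(s)/s.
= lim_{s→0} P(s) = P(0) = num(0)/den(0) = 2/0.8 = 2.5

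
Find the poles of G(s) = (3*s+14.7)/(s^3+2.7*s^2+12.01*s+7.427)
Set denominator = 0: s^3 + 2.7*s^2 + 12.01*s + 7.427 = (s + 0.7)(s^2 + 2*s + 10.61) = 0 → Poles: -0.7, -1 + 3.1j, -1 - 3.1j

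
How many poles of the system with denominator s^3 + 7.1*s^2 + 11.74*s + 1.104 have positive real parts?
s^3 + 7.1*s^2 + 11.74*s + 1.104 = (s + 4.6)(s + 2.4)(s + 0.1). Poles: -0.1, -2.4, -4.6. RHP poles (Re>0): 0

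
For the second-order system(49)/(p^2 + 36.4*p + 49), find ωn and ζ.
Standard form: ωn²/(p²+2ζωn·p+ωn²).
const=49=ωn² → ωn=7, p coeff=36.4=2ζωn → ζ=2.6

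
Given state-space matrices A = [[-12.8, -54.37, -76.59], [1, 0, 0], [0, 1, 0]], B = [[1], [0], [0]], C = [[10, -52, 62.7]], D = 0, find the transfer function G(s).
G(s) = C(sI - A)⁻¹B + D.
Characteristic polynomial det(sI - A) = s^3 + 12.8*s^2 + 54.37*s + 76.59.
Numerator from C·adj(sI-A)·B + D·det(sI-A) = 10*s^2 - 52*s + 62.7.
G(s) = (10*s^2 - 52*s + 62.7)/(s^3 + 12.8*s^2 + 54.37*s + 76.59)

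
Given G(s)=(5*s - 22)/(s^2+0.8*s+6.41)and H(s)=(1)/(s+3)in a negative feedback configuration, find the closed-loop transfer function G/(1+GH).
Closed-loop T = G/(1+GH).
Numerator: G_num * H_den = 5*s^2 - 7*s - 66.
Denominator: G_den * H_den + G_num * H_num = (s^3 + 3.8*s^2 + 8.81*s + 19.23) + (5*s - 22) = s^3 + 3.8*s^2 + 13.81*s - 2.77.
T(s) = (5*s^2 - 7*s - 66)/(s^3 + 3.8*s^2 + 13.81*s - 2.77)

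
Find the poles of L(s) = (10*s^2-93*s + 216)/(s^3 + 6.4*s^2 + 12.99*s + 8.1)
Set denominator = 0: s^3 + 6.4*s^2 + 12.99*s + 8.1 = (s + 1.2)(s + 2.5)(s + 2.7) = 0 → Poles: -1.2, -2.5, -2.7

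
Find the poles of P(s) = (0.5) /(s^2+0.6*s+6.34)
Set denominator = 0: s^2 + 0.6*s + 6.34 = 0 → Poles: -0.3 + 2.5j, -0.3 - 2.5j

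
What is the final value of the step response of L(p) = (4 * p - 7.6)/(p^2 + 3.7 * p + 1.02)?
FVT: lim_{t→∞} y(t) = lim_{p→0} p*Y(p) where Y(p) = L(p)/p.
= lim_{p→0} L(p) = L(0) = num(0)/den(0) = -7.6/1.02 = -7.451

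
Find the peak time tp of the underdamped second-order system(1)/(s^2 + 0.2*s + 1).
Standard form: ωn²/(s²+2ζωn·s+ωn²) → ωn = 1, ζ = 0.1.
ωd = ωn·√(1-ζ²) = 1·√(1-0.1²) = 0.995.
tp = π/ωd = π/0.995 = 3.157 s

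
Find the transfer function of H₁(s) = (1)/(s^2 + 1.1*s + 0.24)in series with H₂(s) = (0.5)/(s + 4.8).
Series: H = H₁ · H₂ = (n₁·n₂)/(d₁·d₂).
Num: n₁·n₂ = 0.5. Den: d₁·d₂ = s^3 + 5.9*s^2 + 5.52*s + 1.152.
H(s) = (0.5)/(s^3 + 5.9*s^2 + 5.52*s + 1.152)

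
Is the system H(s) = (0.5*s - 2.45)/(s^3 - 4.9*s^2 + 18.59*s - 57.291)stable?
Denominator: s^3 - 4.9*s^2 + 18.59*s - 57.291 = (s - 3.9)(s^2 - s + 14.69). Poles: 0.5 + 3.8j, 0.5 - 3.8j, 3.9. All Re(p)<0: No (unstable)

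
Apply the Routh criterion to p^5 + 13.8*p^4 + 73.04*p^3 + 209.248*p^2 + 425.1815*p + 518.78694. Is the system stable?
Routh array:
p^5: [1, 73.04, 425.1815]; p^4: [13.8, 209.248, 518.78694]; p^3: [57.8771, 387.588]; p^2: [116.833, 518.78694]; p^1: [130.59]; p^0: [518.78694]
First column: [1, 13.8, 57.8771, 116.833, 130.59, 518.78694]. Sign changes = 0.
Yes, stable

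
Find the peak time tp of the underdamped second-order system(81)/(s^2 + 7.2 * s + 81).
Standard form: ωn²/(s²+2ζωn·s+ωn²) → ωn = 9, ζ = 0.4.
ωd = ωn·√(1-ζ²) = 9·√(1-0.4²) = 8.249.
tp = π/ωd = π/8.249 = 0.3809 s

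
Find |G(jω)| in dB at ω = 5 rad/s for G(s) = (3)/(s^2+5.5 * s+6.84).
Substitute s = j*5: G(j5) = -0.0501641 - 0.0759644j.
|G(j5)| = sqrt(Re² + Im²) = 0.09103.
20*log₁₀(0.09103) = -20.82 dB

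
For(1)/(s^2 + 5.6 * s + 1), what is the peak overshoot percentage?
Standard form: ωn²/(s²+2ζωn·s+ωn²) → ωn = 1, ζ = 2.8.
ζ ≥ 1, so the response is non-oscillatory: peak overshoot = 0%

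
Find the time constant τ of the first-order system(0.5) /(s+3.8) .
First-order system: τ = -1/pole. Pole = -3.8. τ = -1/(-3.8) = 0.2632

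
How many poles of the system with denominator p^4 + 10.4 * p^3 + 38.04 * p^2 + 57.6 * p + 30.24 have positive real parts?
p^4 + 10.4*p^3 + 38.04*p^2 + 57.6*p + 30.24 = (p + 4.2)(p + 1.2)(p + 3)(p + 2). Poles: -1.2, -2, -3, -4.2. RHP poles (Re>0): 0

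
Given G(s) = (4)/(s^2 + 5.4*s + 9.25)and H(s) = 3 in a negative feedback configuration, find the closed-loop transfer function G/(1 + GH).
Closed-loop T = G/(1+GH).
Numerator: G_num * H_den = 4.
Denominator: G_den * H_den + G_num * H_num = (s^2 + 5.4*s + 9.25) + (12) = s^2 + 5.4*s + 21.25.
T(s) = (4)/(s^2 + 5.4*s + 21.25)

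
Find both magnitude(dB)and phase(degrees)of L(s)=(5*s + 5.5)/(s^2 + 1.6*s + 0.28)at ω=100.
Substitute s = j*100: L(j100) = 0.000249965 - 0.0499974j.
|L| = 20*log₁₀(sqrt(Re²+Im²)) = -26.02 dB.
∠L = atan2(Im, Re) = -89.71°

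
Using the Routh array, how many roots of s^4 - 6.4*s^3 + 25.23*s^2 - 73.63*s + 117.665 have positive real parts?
Routh array:
s^4: [1, 25.23, 117.665]; s^3: [-6.4, -73.63]; s^2: [13.7253, 117.665]; s^1: [-18.7638]; s^0: [117.665]
First column: [1, -6.4, 13.7253, -18.7638, 117.665]. Sign changes = RHP roots = 4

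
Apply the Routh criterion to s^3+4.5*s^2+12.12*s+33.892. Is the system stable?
Routh array:
s^3: [1, 12.12]; s^2: [4.5, 33.892]; s^1: [4.58844]; s^0: [33.892]
First column: [1, 4.5, 4.58844, 33.892]. Sign changes = 0.
Yes, stable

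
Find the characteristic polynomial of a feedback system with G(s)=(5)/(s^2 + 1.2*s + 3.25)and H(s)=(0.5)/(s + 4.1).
Characteristic poly = G_den * H_den + G_num * H_num = (s^3 + 5.3*s^2 + 8.17*s + 13.325) + (2.5) = s^3 + 5.3*s^2 + 8.17*s + 15.825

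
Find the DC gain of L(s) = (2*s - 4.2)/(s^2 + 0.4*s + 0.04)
DC gain = L(0) = num(0)/den(0) = -4.2/0.04 = -105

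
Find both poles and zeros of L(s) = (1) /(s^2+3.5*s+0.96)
Set denominator = 0: s^2 + 3.5*s + 0.96 = (s + 0.3)(s + 3.2) = 0 → Poles: -0.3, -3.2
Numerator is a nonzero constant (1) → Zeros: none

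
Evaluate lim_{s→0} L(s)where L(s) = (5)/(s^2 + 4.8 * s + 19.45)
DC gain = L(0) = num(0)/den(0) = 5/19.45 = 0.2571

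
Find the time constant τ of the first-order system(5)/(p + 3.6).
First-order system: τ = -1/pole. Pole = -3.6. τ = -1/(-3.6) = 0.2778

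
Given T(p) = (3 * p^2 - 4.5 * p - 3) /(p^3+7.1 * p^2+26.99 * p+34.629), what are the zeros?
Set numerator = 0: 3*p^2 - 4.5*p - 3 = 3*(p + 0.5)(p - 2) = 0 → Zeros: -0.5, 2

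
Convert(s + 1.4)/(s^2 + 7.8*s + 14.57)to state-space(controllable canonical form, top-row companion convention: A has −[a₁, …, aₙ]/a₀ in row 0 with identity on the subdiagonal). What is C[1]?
Reachable canonical form: C = numerator coefficients (right-aligned, zero-padded to length n).
num = s + 1.4, C = [[1, 1.4]].
C[1] = 1.4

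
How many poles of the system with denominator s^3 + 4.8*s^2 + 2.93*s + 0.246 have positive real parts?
s^3 + 4.8*s^2 + 2.93*s + 0.246 = (s + 0.1)(s + 4.1)(s + 0.6). Poles: -0.1, -0.6, -4.1. RHP poles (Re>0): 0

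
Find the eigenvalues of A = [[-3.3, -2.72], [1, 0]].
Eigenvalues solve det(λI - A) = 0.
Characteristic polynomial: λ^2 + 3.3*λ + 2.72 = 0.
Factor: (λ + 1.6)(λ + 1.7) = 0.
Roots: -1.6, -1.7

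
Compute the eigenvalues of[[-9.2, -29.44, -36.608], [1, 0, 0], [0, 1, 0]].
Eigenvalues solve det(λI - A) = 0.
Characteristic polynomial: λ^3 + 9.2*λ^2 + 29.44*λ + 36.608 = 0.
Factor: (λ + 4.4)(λ^2 + 4.8*λ + 8.32) = 0.
Roots: -2.4 + 1.6j, -2.4 - 1.6j, -4.4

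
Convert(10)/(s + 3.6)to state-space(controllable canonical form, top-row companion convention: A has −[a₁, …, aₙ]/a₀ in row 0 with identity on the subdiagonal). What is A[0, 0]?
Reachable canonical form for den = s + 3.6: top row of A = -[a₁,a₂,...,aₙ]/a₀, ones on the subdiagonal, zeros elsewhere.
A = [[-3.6]].
A[0,0] = -3.6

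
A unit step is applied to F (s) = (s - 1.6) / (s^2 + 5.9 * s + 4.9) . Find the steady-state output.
FVT: lim_{t→∞} y(t) = lim_{s→0} s*Y(s) where Y(s) = F(s)/s.
= lim_{s→0} F(s) = F(0) = num(0)/den(0) = -1.6/4.9 = -0.3265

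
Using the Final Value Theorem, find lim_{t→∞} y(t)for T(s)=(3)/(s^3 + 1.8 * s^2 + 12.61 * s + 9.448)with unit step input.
FVT: lim_{t→∞} y(t) = lim_{s→0} s*Y(s) where Y(s) = T(s)/s.
= lim_{s→0} T(s) = T(0) = num(0)/den(0) = 3/9.448 = 0.3175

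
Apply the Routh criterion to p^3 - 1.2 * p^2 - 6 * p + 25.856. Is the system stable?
Routh array:
p^3: [1, -6]; p^2: [-1.2, 25.856]; p^1: [15.5467]; p^0: [25.856]
First column: [1, -1.2, 15.5467, 25.856]. Sign changes = 2.
No, unstable (2 RHP root(s))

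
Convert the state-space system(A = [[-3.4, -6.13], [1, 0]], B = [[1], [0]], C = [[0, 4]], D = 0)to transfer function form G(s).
G(s) = C(sI - A)⁻¹B + D.
Characteristic polynomial det(sI - A) = s^2 + 3.4*s + 6.13.
Numerator from C·adj(sI-A)·B + D·det(sI-A) = 4.
G(s) = (4)/(s^2 + 3.4*s + 6.13)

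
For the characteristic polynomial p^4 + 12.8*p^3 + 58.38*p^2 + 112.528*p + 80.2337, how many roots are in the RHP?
p^4 + 12.8*p^3 + 58.38*p^2 + 112.528*p + 80.2337 = (p + 4.7)(p + 4.3)(p^2 + 3.8*p + 3.97). Poles: -1.9 + 0.6j, -1.9 - 0.6j, -4.3, -4.7. RHP poles (Re>0): 0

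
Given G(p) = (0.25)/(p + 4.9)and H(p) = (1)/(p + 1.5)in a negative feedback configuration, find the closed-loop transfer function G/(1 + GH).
Closed-loop T = G/(1+GH).
Numerator: G_num * H_den = 0.25*p + 0.375.
Denominator: G_den * H_den + G_num * H_num = (p^2 + 6.4*p + 7.35) + (0.25) = p^2 + 6.4*p + 7.6.
T(p) = (0.25*p + 0.375)/(p^2 + 6.4*p + 7.6)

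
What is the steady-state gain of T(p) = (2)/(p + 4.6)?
DC gain = T(0) = num(0)/den(0) = 2/4.6 = 0.4348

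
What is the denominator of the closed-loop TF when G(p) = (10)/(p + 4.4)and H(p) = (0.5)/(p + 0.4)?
Characteristic poly = G_den * H_den + G_num * H_num = (p^2 + 4.8*p + 1.76) + (5) = p^2 + 4.8*p + 6.76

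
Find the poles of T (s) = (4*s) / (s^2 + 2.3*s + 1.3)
Set denominator = 0: s^2 + 2.3*s + 1.3 = (s + 1.3)(s + 1) = 0 → Poles: -1, -1.3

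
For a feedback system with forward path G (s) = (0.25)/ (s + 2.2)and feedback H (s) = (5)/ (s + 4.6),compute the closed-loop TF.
Closed-loop T = G/(1+GH).
Numerator: G_num * H_den = 0.25*s + 1.15.
Denominator: G_den * H_den + G_num * H_num = (s^2 + 6.8*s + 10.12) + (1.25) = s^2 + 6.8*s + 11.37.
T(s) = (0.25*s + 1.15)/(s^2 + 6.8*s + 11.37)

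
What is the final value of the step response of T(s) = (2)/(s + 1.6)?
FVT: lim_{t→∞} y(t) = lim_{s→0} s*Y(s) where Y(s) = T(s)/s.
= lim_{s→0} T(s) = T(0) = num(0)/den(0) = 2/1.6 = 1.25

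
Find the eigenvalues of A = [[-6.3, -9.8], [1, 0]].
Eigenvalues solve det(λI - A) = 0.
Characteristic polynomial: λ^2 + 6.3*λ + 9.8 = 0.
Factor: (λ + 3.5)(λ + 2.8) = 0.
Roots: -2.8, -3.5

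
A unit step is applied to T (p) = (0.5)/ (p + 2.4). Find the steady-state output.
FVT: lim_{t→∞} y(t) = lim_{p→0} p*Y(p) where Y(p) = T(p)/p.
= lim_{p→0} T(p) = T(0) = num(0)/den(0) = 0.5/2.4 = 0.2083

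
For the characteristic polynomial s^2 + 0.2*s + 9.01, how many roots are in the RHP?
Poles: -0.1 + 3j, -0.1 - 3j. RHP poles (Re>0): 0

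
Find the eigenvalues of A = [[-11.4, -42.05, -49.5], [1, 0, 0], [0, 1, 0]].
Eigenvalues solve det(λI - A) = 0.
Characteristic polynomial: λ^3 + 11.4*λ^2 + 42.05*λ + 49.5 = 0.
Factor: (λ + 2.5)(λ + 4.4)(λ + 4.5) = 0.
Roots: -2.5, -4.4, -4.5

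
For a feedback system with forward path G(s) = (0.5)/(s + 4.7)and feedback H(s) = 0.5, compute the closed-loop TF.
Closed-loop T = G/(1+GH).
Numerator: G_num * H_den = 0.5.
Denominator: G_den * H_den + G_num * H_num = (s + 4.7) + (0.25) = s + 4.95.
T(s) = (0.5)/(s + 4.95)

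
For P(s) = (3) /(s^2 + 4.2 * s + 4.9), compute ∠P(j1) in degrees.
Substitute s = j*1: P(j1) = 0.356164 - 0.383562j.
∠P(j1) = atan2(Im, Re) = atan2(-0.383562, 0.356164) = -47.12°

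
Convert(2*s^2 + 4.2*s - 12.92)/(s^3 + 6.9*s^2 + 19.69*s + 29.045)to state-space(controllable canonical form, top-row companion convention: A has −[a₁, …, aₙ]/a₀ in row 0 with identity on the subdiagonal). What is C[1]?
Reachable canonical form: C = numerator coefficients (right-aligned, zero-padded to length n).
num = 2*s^2 + 4.2*s - 12.92, C = [[2, 4.2, -12.92]].
C[1] = 4.2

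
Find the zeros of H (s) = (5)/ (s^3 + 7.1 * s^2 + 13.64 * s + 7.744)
Numerator is a nonzero constant (5) → Zeros: none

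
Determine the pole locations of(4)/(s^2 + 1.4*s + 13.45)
Set denominator = 0: s^2 + 1.4*s + 13.45 = 0 → Poles: -0.7 + 3.6j, -0.7 - 3.6j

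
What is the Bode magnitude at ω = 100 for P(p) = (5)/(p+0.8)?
Substitute p = j*100: P(j100) = 0.000399974 - 0.0499968j.
|P(j100)| = sqrt(Re² + Im²) = 0.05.
20*log₁₀(0.05) = -26.02 dB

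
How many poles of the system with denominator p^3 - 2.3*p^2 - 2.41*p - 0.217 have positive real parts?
p^3 - 2.3*p^2 - 2.41*p - 0.217 = (p - 3.1)(p + 0.1)(p + 0.7). Poles: -0.1, -0.7, 3.1. RHP poles (Re>0): 1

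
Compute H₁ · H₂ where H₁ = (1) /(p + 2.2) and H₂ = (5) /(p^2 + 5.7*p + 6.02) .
Series: H = H₁ · H₂ = (n₁·n₂)/(d₁·d₂).
Num: n₁·n₂ = 5. Den: d₁·d₂ = p^3 + 7.9*p^2 + 18.56*p + 13.244.
H(p) = (5)/(p^3 + 7.9*p^2 + 18.56*p + 13.244)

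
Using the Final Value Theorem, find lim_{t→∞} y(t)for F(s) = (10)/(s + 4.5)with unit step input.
FVT: lim_{t→∞} y(t) = lim_{s→0} s*Y(s) where Y(s) = F(s)/s.
= lim_{s→0} F(s) = F(0) = num(0)/den(0) = 10/4.5 = 2.222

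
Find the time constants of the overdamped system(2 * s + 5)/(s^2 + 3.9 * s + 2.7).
Overdamped: real poles at -0.9, -3. τ = -1/pole → τ₁ = 1.111, τ₂ = 0.3333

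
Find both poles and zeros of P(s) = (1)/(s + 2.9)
Set denominator = 0: s + 2.9 = 0 → Poles: -2.9
Numerator is a nonzero constant (1) → Zeros: none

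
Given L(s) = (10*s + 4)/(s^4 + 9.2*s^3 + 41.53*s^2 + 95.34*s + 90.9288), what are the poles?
Set denominator = 0: s^4 + 9.2*s^3 + 41.53*s^2 + 95.34*s + 90.9288 = (s^2 + 4.8*s + 6.57)(s^2 + 4.4*s + 13.84) = 0 → Poles: -2.2 + 3j, -2.2 - 3j, -2.4 + 0.9j, -2.4 - 0.9j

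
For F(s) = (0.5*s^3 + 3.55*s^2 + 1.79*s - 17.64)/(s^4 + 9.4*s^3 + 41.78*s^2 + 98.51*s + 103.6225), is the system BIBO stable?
Denominator: s^4 + 9.4*s^3 + 41.78*s^2 + 98.51*s + 103.6225 = (s^2 + 3.8*s + 11.45)(s^2 + 5.6*s + 9.05). Poles: -1.9 + 2.8j, -1.9 - 2.8j, -2.8 + 1.1j, -2.8 - 1.1j. All Re(p)<0: Yes (stable)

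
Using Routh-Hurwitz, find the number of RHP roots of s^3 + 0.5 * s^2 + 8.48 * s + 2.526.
Routh array:
s^3: [1, 8.48]; s^2: [0.5, 2.526]; s^1: [3.428]; s^0: [2.526]
First column: [1, 0.5, 3.428, 2.526]. Sign changes = RHP roots = 0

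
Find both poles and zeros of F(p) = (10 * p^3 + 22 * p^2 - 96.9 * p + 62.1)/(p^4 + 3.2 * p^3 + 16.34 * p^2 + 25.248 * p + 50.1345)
Set denominator = 0: p^4 + 3.2*p^3 + 16.34*p^2 + 25.248*p + 50.1345 = (p^2 + 0.8*p + 8.57)(p^2 + 2.4*p + 5.85) = 0 → Poles: -0.4 + 2.9j, -0.4 - 2.9j, -1.2 + 2.1j, -1.2 - 2.1j
Set numerator = 0: 10*p^3 + 22*p^2 - 96.9*p + 62.1 = 10*(p + 4.6)(p - 1.5)(p - 0.9) = 0 → Zeros: -4.6, 0.9, 1.5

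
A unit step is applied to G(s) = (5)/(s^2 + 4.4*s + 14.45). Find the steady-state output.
FVT: lim_{t→∞} y(t) = lim_{s→0} s*Y(s) where Y(s) = G(s)/s.
= lim_{s→0} G(s) = G(0) = num(0)/den(0) = 5/14.45 = 0.346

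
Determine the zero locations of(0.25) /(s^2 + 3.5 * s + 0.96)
Numerator is a nonzero constant (0.25) → Zeros: none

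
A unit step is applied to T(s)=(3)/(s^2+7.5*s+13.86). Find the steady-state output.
FVT: lim_{t→∞} y(t) = lim_{s→0} s*Y(s) where Y(s) = T(s)/s.
= lim_{s→0} T(s) = T(0) = num(0)/den(0) = 3/13.86 = 0.2165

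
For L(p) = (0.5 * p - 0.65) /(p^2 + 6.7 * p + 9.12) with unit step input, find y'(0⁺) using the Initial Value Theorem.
IVT: y'(0⁺) = lim_{p→∞} p²·Y(p) = lim_{p→∞} p·L(p).
deg(num) = 1, deg(den) = 2, relative degree = 1, so p·L(p) → (leading num)/(leading den) = 0.5/1 = 0.5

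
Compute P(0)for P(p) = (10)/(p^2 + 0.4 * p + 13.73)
DC gain = P(0) = num(0)/den(0) = 10/13.73 = 0.7283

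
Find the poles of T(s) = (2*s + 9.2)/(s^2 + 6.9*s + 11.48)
Set denominator = 0: s^2 + 6.9*s + 11.48 = (s + 2.8)(s + 4.1) = 0 → Poles: -2.8, -4.1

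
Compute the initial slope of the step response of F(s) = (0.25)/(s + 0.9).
IVT: y'(0⁺) = lim_{s→∞} s²·Y(s) = lim_{s→∞} s·F(s).
deg(num) = 0, deg(den) = 1, relative degree = 1, so s·F(s) → (leading num)/(leading den) = 0.25/1 = 0.25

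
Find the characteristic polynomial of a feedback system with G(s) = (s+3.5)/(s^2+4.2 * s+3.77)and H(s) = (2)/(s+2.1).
Characteristic poly = G_den * H_den + G_num * H_num = (s^3 + 6.3*s^2 + 12.59*s + 7.917) + (2*s + 7) = s^3 + 6.3*s^2 + 14.59*s + 14.917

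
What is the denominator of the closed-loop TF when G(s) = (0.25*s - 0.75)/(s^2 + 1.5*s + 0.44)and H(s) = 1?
Characteristic poly = G_den * H_den + G_num * H_num = (s^2 + 1.5*s + 0.44) + (0.25*s - 0.75) = s^2 + 1.75*s - 0.31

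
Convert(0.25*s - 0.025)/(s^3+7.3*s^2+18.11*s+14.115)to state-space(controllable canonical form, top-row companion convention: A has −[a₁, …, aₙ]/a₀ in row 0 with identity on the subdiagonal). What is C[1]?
Reachable canonical form: C = numerator coefficients (right-aligned, zero-padded to length n).
num = 0.25*s - 0.025, C = [[0, 0.25, -0.025]].
C[1] = 0.25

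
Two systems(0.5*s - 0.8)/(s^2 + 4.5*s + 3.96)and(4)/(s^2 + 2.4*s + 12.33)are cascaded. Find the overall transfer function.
Series: H = H₁ · H₂ = (n₁·n₂)/(d₁·d₂).
Num: n₁·n₂ = 2*s - 3.2. Den: d₁·d₂ = s^4 + 6.9*s^3 + 27.09*s^2 + 64.989*s + 48.8268.
H(s) = (2*s - 3.2)/(s^4 + 6.9*s^3 + 27.09*s^2 + 64.989*s + 48.8268)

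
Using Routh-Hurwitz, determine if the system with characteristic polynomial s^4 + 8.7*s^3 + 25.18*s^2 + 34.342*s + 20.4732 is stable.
Routh array:
s^4: [1, 25.18, 20.4732]; s^3: [8.7, 34.342]; s^2: [21.2326, 20.4732]; s^1: [25.9532]; s^0: [20.4732]
First column: [1, 8.7, 21.2326, 25.9532, 20.4732]. Sign changes = 0.
Yes, stable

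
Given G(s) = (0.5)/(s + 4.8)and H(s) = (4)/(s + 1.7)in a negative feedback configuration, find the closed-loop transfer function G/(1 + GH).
Closed-loop T = G/(1+GH).
Numerator: G_num * H_den = 0.5*s + 0.85.
Denominator: G_den * H_den + G_num * H_num = (s^2 + 6.5*s + 8.16) + (2) = s^2 + 6.5*s + 10.16.
T(s) = (0.5*s + 0.85)/(s^2 + 6.5*s + 10.16)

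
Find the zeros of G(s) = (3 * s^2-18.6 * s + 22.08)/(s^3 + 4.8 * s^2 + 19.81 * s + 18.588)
Set numerator = 0: 3*s^2 - 18.6*s + 22.08 = 3*(s - 1.6)(s - 4.6) = 0 → Zeros: 1.6, 4.6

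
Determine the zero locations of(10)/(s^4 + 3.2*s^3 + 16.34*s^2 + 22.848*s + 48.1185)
Numerator is a nonzero constant (10) → Zeros: none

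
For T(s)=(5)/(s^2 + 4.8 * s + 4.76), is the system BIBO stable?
Denominator: s^2 + 4.8*s + 4.76 = (s + 3.4)(s + 1.4). Poles: -1.4, -3.4. All Re(p)<0: Yes (stable)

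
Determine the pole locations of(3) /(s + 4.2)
Set denominator = 0: s + 4.2 = 0 → Poles: -4.2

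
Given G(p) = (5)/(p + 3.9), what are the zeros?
Numerator is a nonzero constant (5) → Zeros: none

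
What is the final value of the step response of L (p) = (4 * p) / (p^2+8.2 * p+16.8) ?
FVT: lim_{t→∞} y(t) = lim_{p→0} p*Y(p) where Y(p) = L(p)/p.
= lim_{p→0} L(p) = L(0) = num(0)/den(0) = 0/16.8 = 0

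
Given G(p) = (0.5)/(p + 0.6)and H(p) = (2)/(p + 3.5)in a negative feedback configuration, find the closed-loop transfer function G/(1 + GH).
Closed-loop T = G/(1+GH).
Numerator: G_num * H_den = 0.5*p + 1.75.
Denominator: G_den * H_den + G_num * H_num = (p^2 + 4.1*p + 2.1) + (1) = p^2 + 4.1*p + 3.1.
T(p) = (0.5*p + 1.75)/(p^2 + 4.1*p + 3.1)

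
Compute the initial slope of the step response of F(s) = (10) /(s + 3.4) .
IVT: y'(0⁺) = lim_{s→∞} s²·Y(s) = lim_{s→∞} s·F(s).
deg(num) = 0, deg(den) = 1, relative degree = 1, so s·F(s) → (leading num)/(leading den) = 10/1 = 10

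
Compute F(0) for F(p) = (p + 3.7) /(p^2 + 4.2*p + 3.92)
DC gain = F(0) = num(0)/den(0) = 3.7/3.92 = 0.9439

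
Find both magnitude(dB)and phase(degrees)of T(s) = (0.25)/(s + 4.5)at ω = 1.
Substitute s = j*1: T(j1) = 0.0529412 - 0.0117647j.
|T| = 20*log₁₀(sqrt(Re²+Im²)) = -25.31 dB.
∠T = atan2(Im, Re) = -12.53°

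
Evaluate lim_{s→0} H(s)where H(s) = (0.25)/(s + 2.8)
DC gain = H(0) = num(0)/den(0) = 0.25/2.8 = 0.08929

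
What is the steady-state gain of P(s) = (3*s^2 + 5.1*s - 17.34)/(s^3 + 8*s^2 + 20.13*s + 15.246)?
DC gain = P(0) = num(0)/den(0) = -17.34/15.246 = -1.137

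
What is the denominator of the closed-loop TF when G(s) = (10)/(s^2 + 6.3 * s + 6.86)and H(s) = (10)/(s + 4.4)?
Characteristic poly = G_den * H_den + G_num * H_num = (s^3 + 10.7*s^2 + 34.58*s + 30.184) + (100) = s^3 + 10.7*s^2 + 34.58*s + 130.184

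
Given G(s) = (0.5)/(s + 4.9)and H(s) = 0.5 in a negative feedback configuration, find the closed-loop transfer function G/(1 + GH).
Closed-loop T = G/(1+GH).
Numerator: G_num * H_den = 0.5.
Denominator: G_den * H_den + G_num * H_num = (s + 4.9) + (0.25) = s + 5.15.
T(s) = (0.5)/(s + 5.15)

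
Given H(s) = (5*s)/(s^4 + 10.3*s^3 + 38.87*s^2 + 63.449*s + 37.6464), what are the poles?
Set denominator = 0: s^4 + 10.3*s^3 + 38.87*s^2 + 63.449*s + 37.6464 = (s + 2.3)(s + 3.3)(s + 1.6)(s + 3.1) = 0 → Poles: -1.6, -2.3, -3.1, -3.3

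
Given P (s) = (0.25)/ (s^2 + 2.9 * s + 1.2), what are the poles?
Set denominator = 0: s^2 + 2.9*s + 1.2 = (s + 2.4)(s + 0.5) = 0 → Poles: -0.5, -2.4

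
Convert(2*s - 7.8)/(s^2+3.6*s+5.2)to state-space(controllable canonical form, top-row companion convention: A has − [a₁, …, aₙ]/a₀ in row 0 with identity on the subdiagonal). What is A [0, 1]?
Reachable canonical form for den = s^2 + 3.6*s + 5.2: top row of A = -[a₁,a₂,...,aₙ]/a₀, ones on the subdiagonal, zeros elsewhere.
A = [[-3.6, -5.2], [1, 0]].
A[0,1] = -5.2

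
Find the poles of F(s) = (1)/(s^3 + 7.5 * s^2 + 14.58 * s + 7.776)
Set denominator = 0: s^3 + 7.5*s^2 + 14.58*s + 7.776 = (s + 0.9)(s + 4.8)(s + 1.8) = 0 → Poles: -0.9, -1.8, -4.8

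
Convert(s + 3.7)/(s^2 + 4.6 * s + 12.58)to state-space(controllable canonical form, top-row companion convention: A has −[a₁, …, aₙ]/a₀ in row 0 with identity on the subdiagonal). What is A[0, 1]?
Reachable canonical form for den = s^2 + 4.6*s + 12.58: top row of A = -[a₁,a₂,...,aₙ]/a₀, ones on the subdiagonal, zeros elsewhere.
A = [[-4.6, -12.58], [1, 0]].
A[0,1] = -12.58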